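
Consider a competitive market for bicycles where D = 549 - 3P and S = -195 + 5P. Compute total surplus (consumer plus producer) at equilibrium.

Equilibrium: 549 - 3P = -195 + 5P gives P* = 93, Q* = 270.
Demand choke price: P = 183; supply starts at P = 39.
CS = ½(183 − 93)(270) = 12150; PS = ½(93 − 39)(270) = 7290.

Total surplus = 19440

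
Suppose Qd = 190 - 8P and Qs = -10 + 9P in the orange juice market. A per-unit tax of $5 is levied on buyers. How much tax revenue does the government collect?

Tax revenue = 6350/17

Pre-tax equilibrium: P* = 200/17, Q* = 1630/17.
Tax on buyers shifts demand to Qd = 190 − 8(P + 5) = 150 - 8P.
150 - 8P = -10 + 9P gives seller price Ps = 160/17; buyers pay Pb = 160/17 + 5 = 245/17.
New quantity: Q = 190 − 8(245/17) = 1270/17.
Revenue = 5 × 1270/17 = 6350/17.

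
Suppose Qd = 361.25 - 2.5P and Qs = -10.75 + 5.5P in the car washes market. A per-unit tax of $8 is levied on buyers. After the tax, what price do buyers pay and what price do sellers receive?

Pre-tax equilibrium: P* = 46.5, Q* = 245.
Tax on buyers shifts demand to Qd = 361.25 − 2.5(P + 8) = 341.25 - 2.5P.
341.25 - 2.5P = -10.75 + 5.5P gives seller price Ps = 44; buyers pay Pb = 44 + 8 = 52.
New quantity: Q = 361.25 − 2.5(52) = 231.25.

Buyers pay $52, sellers receive $44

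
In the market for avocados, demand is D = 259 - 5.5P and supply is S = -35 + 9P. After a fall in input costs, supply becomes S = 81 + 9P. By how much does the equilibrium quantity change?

Original equilibrium: P* = 588/29, Q* = 4277/29.
New equilibrium: 259 - 5.5P = 81 + 9P, so 178 = 14.5P and P' = 356/29; Q' = 259 − 5.5(356/29) = 5553/29.
Change in quantity: 5553/29 − 4277/29 = 44.

ΔQ = 44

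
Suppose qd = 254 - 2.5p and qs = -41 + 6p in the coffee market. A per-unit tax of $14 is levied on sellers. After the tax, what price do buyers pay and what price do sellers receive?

Buyers pay 758/17, sellers receive 520/17

Pre-tax equilibrium: p* = 590/17, q* = 2843/17.
Tax on sellers shifts supply to qs = -41 + 6(p − 14) = -125 + 6p.
254 - 2.5p = -125 + 6p gives buyer price pb = 758/17; sellers receive ps = 758/17 − 14 = 520/17.
New quantity: q = 254 − 2.5(758/17) = 2423/17.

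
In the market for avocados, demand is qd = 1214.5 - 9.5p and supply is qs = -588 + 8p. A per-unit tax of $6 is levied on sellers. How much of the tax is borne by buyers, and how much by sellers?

Buyers bear 96/35, sellers bear 114/35

Pre-tax equilibrium: p* = 103, q* = 236.
Tax on sellers shifts supply to qs = -588 + 8(p − 6) = -636 + 8p.
1214.5 - 9.5p = -636 + 8p gives buyer price pb = 3701/35; sellers receive ps = 3701/35 − 6 = 3491/35.
New quantity: q = 1214.5 − 9.5(3701/35) = 7348/35.
Buyer burden = 3701/35 − 103 = 96/35; seller burden = 103 − 3491/35 = 114/35.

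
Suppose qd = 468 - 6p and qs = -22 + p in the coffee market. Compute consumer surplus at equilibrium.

Consumer surplus = 192

Equilibrium: 468 - 6p = -22 + p gives p* = 70, q* = 48.
Demand choke price (qd = 0): p = 78.
CS = ½(78 − 70)(48) = 192.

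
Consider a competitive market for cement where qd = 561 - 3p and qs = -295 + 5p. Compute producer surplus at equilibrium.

Equilibrium: 561 - 3p = -295 + 5p gives p* = 107, q* = 240.
Supply starts at p = 59 (where qs = 0).
PS = ½(107 − 59)(240) = 5760.

Producer surplus = 5760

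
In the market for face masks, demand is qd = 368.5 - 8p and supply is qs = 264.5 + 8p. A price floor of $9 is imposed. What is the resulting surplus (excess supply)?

Equilibrium price would be p* = 6.5, so the floor at 9 binds.
At p = 9: qd = 296.5, qs = 336.5.
Surplus = 336.5 − 296.5 = 40.

Surplus = 40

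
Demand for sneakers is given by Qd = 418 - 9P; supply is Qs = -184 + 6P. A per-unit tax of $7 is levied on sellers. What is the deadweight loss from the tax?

Pre-tax equilibrium: P* = 602/15, Q* = 56.8.
Tax on sellers shifts supply to Qs = -184 + 6(P − 7) = -226 + 6P.
418 - 9P = -226 + 6P gives buyer price Pb = 644/15; sellers receive Ps = 644/15 − 7 = 539/15.
New quantity: Q = 418 − 9(644/15) = 31.6.
DWL = ½ × 7 × (56.8 − 31.6) = 88.2.

Deadweight loss = 88.2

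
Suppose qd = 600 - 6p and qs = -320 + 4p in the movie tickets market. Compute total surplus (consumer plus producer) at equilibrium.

Total surplus = 480

Equilibrium: 600 - 6p = -320 + 4p gives p* = 92, q* = 48.
Demand choke price: p = 100; supply starts at p = 80.
CS = ½(100 − 92)(48) = 192; PS = ½(92 − 80)(48) = 288.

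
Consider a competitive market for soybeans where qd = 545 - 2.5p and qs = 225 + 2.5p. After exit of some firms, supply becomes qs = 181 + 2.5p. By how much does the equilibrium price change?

Δp = 8.8

Original equilibrium: p* = 64, q* = 385.
New equilibrium: 545 - 2.5p = 181 + 2.5p, so 364 = 5p and p' = 72.8; q' = 545 − 2.5(72.8) = 363.
Change in price: 72.8 − 64 = 8.8.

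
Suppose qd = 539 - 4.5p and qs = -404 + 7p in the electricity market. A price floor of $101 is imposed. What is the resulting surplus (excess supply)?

Surplus = 218.5

Equilibrium price would be p* = 82, so the floor at 101 binds.
At p = 101: qd = 84.5, qs = 303.
Surplus = 303 − 84.5 = 218.5.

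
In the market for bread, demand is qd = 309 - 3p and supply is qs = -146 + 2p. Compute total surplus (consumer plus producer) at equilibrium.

Total surplus = 540

Equilibrium: 309 - 3p = -146 + 2p gives p* = 91, q* = 36.
Demand choke price: p = 103; supply starts at p = 73.
CS = ½(103 − 91)(36) = 216; PS = ½(91 − 73)(36) = 324.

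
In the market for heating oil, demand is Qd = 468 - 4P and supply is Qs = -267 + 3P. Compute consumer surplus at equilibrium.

Equilibrium: 468 - 4P = -267 + 3P gives P* = 105, Q* = 48.
Demand choke price (Qd = 0): P = 117.
CS = ½(117 − 105)(48) = 288.

Consumer surplus = 288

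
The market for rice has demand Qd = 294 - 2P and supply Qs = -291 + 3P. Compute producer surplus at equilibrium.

Equilibrium: 294 - 2P = -291 + 3P gives P* = 117, Q* = 60.
Supply starts at P = 97 (where Qs = 0).
PS = ½(117 − 97)(60) = 600.

Producer surplus = 600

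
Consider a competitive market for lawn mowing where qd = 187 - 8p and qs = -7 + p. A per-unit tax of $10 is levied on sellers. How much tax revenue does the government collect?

Pre-tax equilibrium: p* = 194/9, q* = 131/9.
Tax on sellers shifts supply to qs = -7 + 1(p − 10) = -17 + p.
187 - 8p = -17 + p gives buyer price pb = 68/3; sellers receive ps = 68/3 − 10 = 38/3.
New quantity: q = 187 − 8(68/3) = 17/3.
Revenue = 10 × 17/3 = 170/3.

Tax revenue = 170/3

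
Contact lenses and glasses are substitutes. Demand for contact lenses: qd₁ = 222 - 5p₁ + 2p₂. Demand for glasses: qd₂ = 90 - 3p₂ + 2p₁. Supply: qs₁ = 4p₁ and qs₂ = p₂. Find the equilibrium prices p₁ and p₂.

p₁ = 33.375, p₂ = 39.1875

Market 1: 222 - 5p₁ + 2p₂ = 4p₁ → 9p₁ - 2p₂ = 222.
Market 2: 4p₂ - 2p₁ = 90.
Eliminating p₂: 4×(1) + 2×(2) gives 32p₁ = 1068, so p₁ = 33.375.
Back-substitute into (2): p₂ = (90 + 2×33.375) / 4 = 39.1875.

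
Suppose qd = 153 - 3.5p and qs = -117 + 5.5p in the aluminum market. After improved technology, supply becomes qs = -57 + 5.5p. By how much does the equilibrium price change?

Original equilibrium: p* = 30, q* = 48.
New equilibrium: 153 - 3.5p = -57 + 5.5p, so 210 = 9p and p' = 70/3; q' = 153 − 3.5(70/3) = 214/3.
Change in price: 70/3 − 30 = -20/3.

Δp = -20/3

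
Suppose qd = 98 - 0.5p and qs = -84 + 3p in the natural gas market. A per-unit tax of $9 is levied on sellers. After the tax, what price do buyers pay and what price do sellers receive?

Buyers pay 418/7, sellers receive 355/7

Pre-tax equilibrium: p* = 52, q* = 72.
Tax on sellers shifts supply to qs = -84 + 3(p − 9) = -111 + 3p.
98 - 0.5p = -111 + 3p gives buyer price pb = 418/7; sellers receive ps = 418/7 − 9 = 355/7.
New quantity: q = 98 − 0.5(418/7) = 477/7.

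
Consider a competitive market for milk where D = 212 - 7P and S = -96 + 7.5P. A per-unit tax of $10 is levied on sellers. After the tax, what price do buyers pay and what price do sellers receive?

Pre-tax equilibrium: P* = 616/29, Q* = 1836/29.
Tax on sellers shifts supply to S = -96 + 7.5(P − 10) = -171 + 7.5P.
212 - 7P = -171 + 7.5P gives buyer price Pb = 766/29; sellers receive Ps = 766/29 − 10 = 476/29.
New quantity: Q = 212 − 7(766/29) = 786/29.

Buyers pay 766/29, sellers receive 476/29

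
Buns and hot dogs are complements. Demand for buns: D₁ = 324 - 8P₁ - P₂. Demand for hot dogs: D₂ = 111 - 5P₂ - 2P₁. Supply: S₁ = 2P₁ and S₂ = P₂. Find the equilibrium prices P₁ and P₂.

Market 1: 324 - 8P₁ - P₂ = 2P₁ → 10P₁ + P₂ = 324.
Market 2: 6P₂ + 2P₁ = 111.
Eliminating P₂: 6×(1) − 1×(2) gives 58P₁ = 1833, so P₁ = 1833/58.
Back-substitute into (2): P₂ = (111 − 2×1833/58) / 6 = 231/29.

P₁ = 1833/58, P₂ = 231/29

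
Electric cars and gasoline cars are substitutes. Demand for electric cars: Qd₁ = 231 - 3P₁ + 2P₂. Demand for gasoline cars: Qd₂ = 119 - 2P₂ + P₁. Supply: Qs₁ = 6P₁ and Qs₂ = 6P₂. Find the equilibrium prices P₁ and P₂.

P₁ = 29.8, P₂ = 18.6

Market 1: 231 - 3P₁ + 2P₂ = 6P₁ → 9P₁ - 2P₂ = 231.
Market 2: 8P₂ - P₁ = 119.
Eliminating P₂: 8×(1) + 2×(2) gives 70P₁ = 2086, so P₁ = 29.8.
Back-substitute into (2): P₂ = (119 + 1×29.8) / 8 = 18.6.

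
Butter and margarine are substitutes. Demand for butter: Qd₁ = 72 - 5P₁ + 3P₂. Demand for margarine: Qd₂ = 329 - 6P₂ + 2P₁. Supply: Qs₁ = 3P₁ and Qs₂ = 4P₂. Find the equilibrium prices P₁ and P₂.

P₁ = 1707/74, P₂ = 1388/37

Market 1: 72 - 5P₁ + 3P₂ = 3P₁ → 8P₁ - 3P₂ = 72.
Market 2: 10P₂ - 2P₁ = 329.
Eliminating P₂: 10×(1) + 3×(2) gives 74P₁ = 1707, so P₁ = 1707/74.
Back-substitute into (2): P₂ = (329 + 2×1707/74) / 10 = 1388/37.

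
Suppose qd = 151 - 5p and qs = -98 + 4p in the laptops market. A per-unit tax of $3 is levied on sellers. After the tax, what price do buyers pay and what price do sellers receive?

Pre-tax equilibrium: p* = 83/3, q* = 38/3.
Tax on sellers shifts supply to qs = -98 + 4(p − 3) = -110 + 4p.
151 - 5p = -110 + 4p gives buyer price pb = 29; sellers receive ps = 29 − 3 = 26.
New quantity: q = 151 − 5(29) = 6.

Buyers pay $29, sellers receive $26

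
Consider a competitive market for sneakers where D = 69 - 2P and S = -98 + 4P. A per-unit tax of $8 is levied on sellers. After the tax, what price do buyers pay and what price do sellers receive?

Pre-tax equilibrium: P* = 167/6, Q* = 40/3.
Tax on sellers shifts supply to S = -98 + 4(P − 8) = -130 + 4P.
69 - 2P = -130 + 4P gives buyer price Pb = 199/6; sellers receive Ps = 199/6 − 8 = 151/6.
New quantity: Q = 69 − 2(199/6) = 8/3.

Buyers pay 199/6, sellers receive 151/6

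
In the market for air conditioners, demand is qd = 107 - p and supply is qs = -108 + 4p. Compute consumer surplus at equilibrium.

Equilibrium: 107 - p = -108 + 4p gives p* = 43, q* = 64.
Demand choke price (qd = 0): p = 107.
CS = ½(107 − 43)(64) = 2048.

Consumer surplus = 2048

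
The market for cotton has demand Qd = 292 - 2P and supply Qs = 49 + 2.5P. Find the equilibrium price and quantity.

Set Qd = Qs: 292 - 2P = 49 + 2.5P.
243 = 4.5P, so P* = 54.
Q* = 292 − 2(54) = 184.

P* = 54, Q* = 184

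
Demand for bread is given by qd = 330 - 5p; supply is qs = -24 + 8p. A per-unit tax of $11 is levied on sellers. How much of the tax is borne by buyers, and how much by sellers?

Buyers bear 88/13, sellers bear 55/13

Pre-tax equilibrium: p* = 354/13, q* = 2520/13.
Tax on sellers shifts supply to qs = -24 + 8(p − 11) = -112 + 8p.
330 - 5p = -112 + 8p gives buyer price pb = 34; sellers receive ps = 34 − 11 = 23.
New quantity: q = 330 − 5(34) = 160.
Buyer burden = 34 − 354/13 = 88/13; seller burden = 354/13 − 23 = 55/13.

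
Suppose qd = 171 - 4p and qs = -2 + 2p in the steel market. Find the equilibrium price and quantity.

p* = 173/6, q* = 167/3

Set qd = qs: 171 - 4p = -2 + 2p.
173 = 6p, so p* = 173/6.
q* = 171 − 4(173/6) = 167/3.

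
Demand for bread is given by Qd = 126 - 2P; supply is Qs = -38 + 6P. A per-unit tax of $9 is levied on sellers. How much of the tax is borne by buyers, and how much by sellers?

Buyers bear $6.75, sellers bear $2.25

Pre-tax equilibrium: P* = 20.5, Q* = 85.
Tax on sellers shifts supply to Qs = -38 + 6(P − 9) = -92 + 6P.
126 - 2P = -92 + 6P gives buyer price Pb = 27.25; sellers receive Ps = 27.25 − 9 = 18.25.
New quantity: Q = 126 − 2(27.25) = 71.5.
Buyer burden = 27.25 − 20.5 = 6.75; seller burden = 20.5 − 18.25 = 2.25.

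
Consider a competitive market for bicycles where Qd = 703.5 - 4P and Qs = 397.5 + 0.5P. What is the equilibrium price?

Set Qd = Qs: 703.5 - 4P = 397.5 + 0.5P.
306 = 4.5P, so P* = 68.
Q* = 703.5 − 4(68) = 431.5.

P* = 68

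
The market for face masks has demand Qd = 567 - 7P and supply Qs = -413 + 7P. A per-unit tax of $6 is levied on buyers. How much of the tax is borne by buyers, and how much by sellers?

Pre-tax equilibrium: P* = 70, Q* = 77.
Tax on buyers shifts demand to Qd = 567 − 7(P + 6) = 525 - 7P.
525 - 7P = -413 + 7P gives seller price Ps = 67; buyers pay Pb = 67 + 6 = 73.
New quantity: Q = 567 − 7(73) = 56.
Buyer burden = 73 − 70 = 3; seller burden = 70 − 67 = 3.

Buyers bear $3, sellers bear $3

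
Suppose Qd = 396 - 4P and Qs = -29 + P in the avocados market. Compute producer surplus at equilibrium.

Equilibrium: 396 - 4P = -29 + P gives P* = 85, Q* = 56.
Supply starts at P = 29 (where Qs = 0).
PS = ½(85 − 29)(56) = 1568.

Producer surplus = 1568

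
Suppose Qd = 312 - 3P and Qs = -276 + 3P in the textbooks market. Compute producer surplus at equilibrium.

Equilibrium: 312 - 3P = -276 + 3P gives P* = 98, Q* = 18.
Supply starts at P = 92 (where Qs = 0).
PS = ½(98 − 92)(18) = 54.

Producer surplus = 54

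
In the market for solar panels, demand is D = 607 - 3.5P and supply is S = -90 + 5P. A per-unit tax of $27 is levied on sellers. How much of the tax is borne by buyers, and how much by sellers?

Pre-tax equilibrium: P* = 82, Q* = 320.
Tax on sellers shifts supply to S = -90 + 5(P − 27) = -225 + 5P.
607 - 3.5P = -225 + 5P gives buyer price Pb = 1664/17; sellers receive Ps = 1664/17 − 27 = 1205/17.
New quantity: Q = 607 − 3.5(1664/17) = 4495/17.
Buyer burden = 1664/17 − 82 = 270/17; seller burden = 82 − 1205/17 = 189/17.

Buyers bear 270/17, sellers bear 189/17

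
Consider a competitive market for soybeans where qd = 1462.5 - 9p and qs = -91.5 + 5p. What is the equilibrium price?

p* = 111

Set qd = qs: 1462.5 - 9p = -91.5 + 5p.
1554 = 14p, so p* = 111.
q* = 1462.5 − 9(111) = 463.5.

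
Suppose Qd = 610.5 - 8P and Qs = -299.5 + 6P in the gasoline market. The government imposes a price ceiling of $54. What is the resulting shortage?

Shortage = 154

Equilibrium price would be P* = 65, so the ceiling at 54 binds.
At P = 54: Qd = 610.5 − 8(54) = 178.5, Qs = -299.5 + 6(54) = 24.5.
Shortage = 178.5 − 24.5 = 154.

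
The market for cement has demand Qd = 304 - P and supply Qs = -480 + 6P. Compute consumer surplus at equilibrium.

Equilibrium: 304 - P = -480 + 6P gives P* = 112, Q* = 192.
Demand choke price (Qd = 0): P = 304.
CS = ½(304 − 112)(192) = 18432.

Consumer surplus = 18432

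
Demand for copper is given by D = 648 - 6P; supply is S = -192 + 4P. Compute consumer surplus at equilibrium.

Equilibrium: 648 - 6P = -192 + 4P gives P* = 84, Q* = 144.
Demand choke price (D = 0): P = 108.
CS = ½(108 − 84)(144) = 1728.

Consumer surplus = 1728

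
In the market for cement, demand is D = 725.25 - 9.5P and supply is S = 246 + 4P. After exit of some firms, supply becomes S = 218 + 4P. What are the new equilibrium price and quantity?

P' = 2029/54, Q' = 9944/27

Original equilibrium: P* = 35.5, Q* = 388.
New equilibrium: 725.25 - 9.5P = 218 + 4P, so 507.25 = 13.5P and P' = 2029/54; Q' = 725.25 − 9.5(2029/54) = 9944/27.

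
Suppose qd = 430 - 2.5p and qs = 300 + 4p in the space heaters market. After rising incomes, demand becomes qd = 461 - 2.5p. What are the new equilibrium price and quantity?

Original equilibrium: p* = 20, q* = 380.
New equilibrium: 461 - 2.5p = 300 + 4p, so 161 = 6.5p and p' = 322/13; q' = 461 − 2.5(322/13) = 5188/13.

p' = 322/13, q' = 5188/13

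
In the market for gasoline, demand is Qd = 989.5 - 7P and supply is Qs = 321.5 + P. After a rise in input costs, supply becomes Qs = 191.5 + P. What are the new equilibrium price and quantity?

P' = 99.75, Q' = 291.25

Original equilibrium: P* = 83.5, Q* = 405.
New equilibrium: 989.5 - 7P = 191.5 + P, so 798 = 8P and P' = 99.75; Q' = 989.5 − 7(99.75) = 291.25.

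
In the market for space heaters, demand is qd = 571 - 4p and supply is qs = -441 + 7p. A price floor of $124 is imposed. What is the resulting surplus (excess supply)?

Equilibrium price would be p* = 92, so the floor at 124 binds.
At p = 124: qd = 75, qs = 427.
Surplus = 427 − 75 = 352.

Surplus = 352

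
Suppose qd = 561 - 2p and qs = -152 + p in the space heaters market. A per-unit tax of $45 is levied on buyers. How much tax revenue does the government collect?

Pre-tax equilibrium: p* = 713/3, q* = 257/3.
Tax on buyers shifts demand to qd = 561 − 2(p + 45) = 471 - 2p.
471 - 2p = -152 + p gives seller price ps = 623/3; buyers pay pb = 623/3 + 45 = 758/3.
New quantity: q = 561 − 2(758/3) = 167/3.
Revenue = 45 × 167/3 = 2505.

Tax revenue = 2505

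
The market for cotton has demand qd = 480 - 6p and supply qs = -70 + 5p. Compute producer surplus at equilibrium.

Producer surplus = 3240

Equilibrium: 480 - 6p = -70 + 5p gives p* = 50, q* = 180.
Supply starts at p = 14 (where qs = 0).
PS = ½(50 − 14)(180) = 3240.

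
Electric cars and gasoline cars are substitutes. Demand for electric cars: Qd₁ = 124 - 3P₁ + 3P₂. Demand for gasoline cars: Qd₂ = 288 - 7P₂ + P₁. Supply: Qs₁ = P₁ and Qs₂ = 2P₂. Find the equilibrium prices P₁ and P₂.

P₁ = 60, P₂ = 116/3

Market 1: 124 - 3P₁ + 3P₂ = P₁ → 4P₁ - 3P₂ = 124.
Market 2: 9P₂ - P₁ = 288.
Eliminating P₂: 9×(1) + 3×(2) gives 33P₁ = 1980, so P₁ = 60.
Back-substitute into (2): P₂ = (288 + 1×60) / 9 = 116/3.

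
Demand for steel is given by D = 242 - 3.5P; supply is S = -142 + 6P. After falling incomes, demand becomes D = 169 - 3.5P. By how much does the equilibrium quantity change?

Original equilibrium: P* = 768/19, Q* = 1910/19.
New equilibrium: 169 - 3.5P = -142 + 6P, so 311 = 9.5P and P' = 622/19; Q' = 169 − 3.5(622/19) = 1034/19.
Change in quantity: 1034/19 − 1910/19 = -876/19.

ΔQ = -876/19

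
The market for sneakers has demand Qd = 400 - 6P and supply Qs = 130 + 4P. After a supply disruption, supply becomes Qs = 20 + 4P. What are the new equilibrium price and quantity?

P' = 38, Q' = 172

Original equilibrium: P* = 27, Q* = 238.
New equilibrium: 400 - 6P = 20 + 4P, so 380 = 10P and P' = 38; Q' = 400 − 6(38) = 172.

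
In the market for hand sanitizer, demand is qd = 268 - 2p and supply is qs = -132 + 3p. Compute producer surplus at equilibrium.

Equilibrium: 268 - 2p = -132 + 3p gives p* = 80, q* = 108.
Supply starts at p = 44 (where qs = 0).
PS = ½(80 − 44)(108) = 1944.

Producer surplus = 1944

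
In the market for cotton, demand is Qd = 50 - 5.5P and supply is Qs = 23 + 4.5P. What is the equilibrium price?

P* = 2.7

Set Qd = Qs: 50 - 5.5P = 23 + 4.5P.
27 = 10P, so P* = 2.7.
Q* = 50 − 5.5(2.7) = 35.15.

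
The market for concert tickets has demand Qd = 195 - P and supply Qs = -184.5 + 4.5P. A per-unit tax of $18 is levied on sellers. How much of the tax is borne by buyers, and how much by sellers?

Buyers bear 162/11, sellers bear 36/11

Pre-tax equilibrium: P* = 69, Q* = 126.
Tax on sellers shifts supply to Qs = -184.5 + 4.5(P − 18) = -265.5 + 4.5P.
195 - P = -265.5 + 4.5P gives buyer price Pb = 921/11; sellers receive Ps = 921/11 − 18 = 723/11.
New quantity: Q = 195 − 1(921/11) = 1224/11.
Buyer burden = 921/11 − 69 = 162/11; seller burden = 69 − 723/11 = 36/11.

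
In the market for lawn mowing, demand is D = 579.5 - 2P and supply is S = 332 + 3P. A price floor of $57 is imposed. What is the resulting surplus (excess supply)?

Surplus = 37.5

Equilibrium price would be P* = 49.5, so the floor at 57 binds.
At P = 57: D = 465.5, S = 503.
Surplus = 503 − 465.5 = 37.5.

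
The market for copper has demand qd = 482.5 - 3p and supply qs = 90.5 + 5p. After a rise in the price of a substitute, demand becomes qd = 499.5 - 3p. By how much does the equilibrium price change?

Δp = 2.125

Original equilibrium: p* = 49, q* = 335.5.
New equilibrium: 499.5 - 3p = 90.5 + 5p, so 409 = 8p and p' = 51.125; q' = 499.5 − 3(51.125) = 346.125.
Change in price: 51.125 − 49 = 2.125.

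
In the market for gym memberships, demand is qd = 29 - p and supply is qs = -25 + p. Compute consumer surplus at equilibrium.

Equilibrium: 29 - p = -25 + p gives p* = 27, q* = 2.
Demand choke price (qd = 0): p = 29.
CS = ½(29 − 27)(2) = 2.

Consumer surplus = 2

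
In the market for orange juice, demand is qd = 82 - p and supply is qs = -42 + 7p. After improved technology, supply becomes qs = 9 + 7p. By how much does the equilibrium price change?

Original equilibrium: p* = 15.5, q* = 66.5.
New equilibrium: 82 - p = 9 + 7p, so 73 = 8p and p' = 9.125; q' = 82 − 1(9.125) = 72.875.
Change in price: 9.125 − 15.5 = -6.375.

Δp = -6.375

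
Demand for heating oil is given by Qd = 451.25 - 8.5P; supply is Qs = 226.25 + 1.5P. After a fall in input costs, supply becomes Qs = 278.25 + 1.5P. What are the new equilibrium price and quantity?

Original equilibrium: P* = 22.5, Q* = 260.
New equilibrium: 451.25 - 8.5P = 278.25 + 1.5P, so 173 = 10P and P' = 17.3; Q' = 451.25 − 8.5(17.3) = 304.2.

P' = 17.3, Q' = 304.2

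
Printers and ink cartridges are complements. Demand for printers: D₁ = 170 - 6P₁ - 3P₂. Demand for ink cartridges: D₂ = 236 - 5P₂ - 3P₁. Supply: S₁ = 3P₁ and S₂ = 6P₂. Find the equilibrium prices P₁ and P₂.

P₁ = 581/45, P₂ = 269/15

Market 1: 170 - 6P₁ - 3P₂ = 3P₁ → 9P₁ + 3P₂ = 170.
Market 2: 11P₂ + 3P₁ = 236.
Eliminating P₂: 11×(1) − 3×(2) gives 90P₁ = 1162, so P₁ = 581/45.
Back-substitute into (2): P₂ = (236 − 3×581/45) / 11 = 269/15.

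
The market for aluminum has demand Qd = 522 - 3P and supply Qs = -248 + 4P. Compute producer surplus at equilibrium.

Producer surplus = 4608

Equilibrium: 522 - 3P = -248 + 4P gives P* = 110, Q* = 192.
Supply starts at P = 62 (where Qs = 0).
PS = ½(110 − 62)(192) = 4608.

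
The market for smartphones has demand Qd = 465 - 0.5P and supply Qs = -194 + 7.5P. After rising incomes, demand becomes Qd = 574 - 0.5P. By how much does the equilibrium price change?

ΔP = 13.625

Original equilibrium: P* = 82.375, Q* = 423.8125.
New equilibrium: 574 - 0.5P = -194 + 7.5P, so 768 = 8P and P' = 96; Q' = 574 − 0.5(96) = 526.
Change in price: 96 − 82.375 = 13.625.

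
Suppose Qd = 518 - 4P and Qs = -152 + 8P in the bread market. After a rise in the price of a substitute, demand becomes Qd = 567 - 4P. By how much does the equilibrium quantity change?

ΔQ = 98/3

Original equilibrium: P* = 335/6, Q* = 884/3.
New equilibrium: 567 - 4P = -152 + 8P, so 719 = 12P and P' = 719/12; Q' = 567 − 4(719/12) = 982/3.
Change in quantity: 982/3 − 884/3 = 98/3.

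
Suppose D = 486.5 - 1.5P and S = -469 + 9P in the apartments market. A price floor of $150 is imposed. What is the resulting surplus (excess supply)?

Surplus = 619.5

Equilibrium price would be P* = 91, so the floor at 150 binds.
At P = 150: D = 261.5, S = 881.
Surplus = 881 − 261.5 = 619.5.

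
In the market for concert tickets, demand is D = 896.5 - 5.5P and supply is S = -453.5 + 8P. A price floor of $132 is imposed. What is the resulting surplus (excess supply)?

Equilibrium price would be P* = 100, so the floor at 132 binds.
At P = 132: D = 170.5, S = 602.5.
Surplus = 602.5 − 170.5 = 432.

Surplus = 432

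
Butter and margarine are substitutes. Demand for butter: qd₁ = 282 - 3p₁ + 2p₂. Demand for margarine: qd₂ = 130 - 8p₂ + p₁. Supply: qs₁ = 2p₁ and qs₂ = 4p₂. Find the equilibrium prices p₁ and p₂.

p₁ = 1822/29, p₂ = 466/29

Market 1: 282 - 3p₁ + 2p₂ = 2p₁ → 5p₁ - 2p₂ = 282.
Market 2: 12p₂ - p₁ = 130.
Eliminating p₂: 12×(1) + 2×(2) gives 58p₁ = 3644, so p₁ = 1822/29.
Back-substitute into (2): p₂ = (130 + 1×1822/29) / 12 = 466/29.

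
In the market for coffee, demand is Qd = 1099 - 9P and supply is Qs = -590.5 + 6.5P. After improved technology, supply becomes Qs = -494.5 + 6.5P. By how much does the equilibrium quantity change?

Original equilibrium: P* = 109, Q* = 118.
New equilibrium: 1099 - 9P = -494.5 + 6.5P, so 1593.5 = 15.5P and P' = 3187/31; Q' = 1099 − 9(3187/31) = 5386/31.
Change in quantity: 5386/31 − 118 = 1728/31.

ΔQ = 1728/31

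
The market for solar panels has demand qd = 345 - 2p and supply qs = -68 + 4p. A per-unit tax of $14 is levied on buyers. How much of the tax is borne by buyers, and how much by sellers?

Pre-tax equilibrium: p* = 413/6, q* = 622/3.
Tax on buyers shifts demand to qd = 345 − 2(p + 14) = 317 - 2p.
317 - 2p = -68 + 4p gives seller price ps = 385/6; buyers pay pb = 385/6 + 14 = 469/6.
New quantity: q = 345 − 2(469/6) = 566/3.
Buyer burden = 469/6 − 413/6 = 28/3; seller burden = 413/6 − 385/6 = 14/3.

Buyers bear 28/3, sellers bear 14/3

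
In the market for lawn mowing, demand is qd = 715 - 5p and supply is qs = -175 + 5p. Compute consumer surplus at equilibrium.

Equilibrium: 715 - 5p = -175 + 5p gives p* = 89, q* = 270.
Demand choke price (qd = 0): p = 143.
CS = ½(143 − 89)(270) = 7290.

Consumer surplus = 7290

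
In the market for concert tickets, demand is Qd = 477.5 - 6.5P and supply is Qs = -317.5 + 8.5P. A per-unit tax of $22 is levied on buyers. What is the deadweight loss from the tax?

Deadweight loss = 26741/30

Pre-tax equilibrium: P* = 53, Q* = 133.
Tax on buyers shifts demand to Qd = 477.5 − 6.5(P + 22) = 334.5 - 6.5P.
334.5 - 6.5P = -317.5 + 8.5P gives seller price Ps = 652/15; buyers pay Pb = 652/15 + 22 = 982/15.
New quantity: Q = 477.5 − 6.5(982/15) = 1559/30.
DWL = ½ × 22 × (133 − 1559/30) = 26741/30.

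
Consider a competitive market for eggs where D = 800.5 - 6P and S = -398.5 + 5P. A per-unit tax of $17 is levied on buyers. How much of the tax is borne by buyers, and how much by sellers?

Pre-tax equilibrium: P* = 109, Q* = 146.5.
Tax on buyers shifts demand to D = 800.5 − 6(P + 17) = 698.5 - 6P.
698.5 - 6P = -398.5 + 5P gives seller price Ps = 1097/11; buyers pay Pb = 1097/11 + 17 = 1284/11.
New quantity: Q = 800.5 − 6(1284/11) = 2203/22.
Buyer burden = 1284/11 − 109 = 85/11; seller burden = 109 − 1097/11 = 102/11.

Buyers bear 85/11, sellers bear 102/11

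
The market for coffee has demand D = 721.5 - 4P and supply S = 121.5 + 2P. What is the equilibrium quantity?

Set D = S: 721.5 - 4P = 121.5 + 2P.
600 = 6P, so P* = 100.
Q* = 721.5 − 4(100) = 321.5.

Q* = 321.5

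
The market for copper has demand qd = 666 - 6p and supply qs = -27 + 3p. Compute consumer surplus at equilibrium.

Consumer surplus = 3468

Equilibrium: 666 - 6p = -27 + 3p gives p* = 77, q* = 204.
Demand choke price (qd = 0): p = 111.
CS = ½(111 − 77)(204) = 3468.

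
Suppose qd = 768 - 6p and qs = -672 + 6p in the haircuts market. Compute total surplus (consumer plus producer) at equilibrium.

Equilibrium: 768 - 6p = -672 + 6p gives p* = 120, q* = 48.
Demand choke price: p = 128; supply starts at p = 112.
CS = ½(128 − 120)(48) = 192; PS = ½(120 − 112)(48) = 192.

Total surplus = 384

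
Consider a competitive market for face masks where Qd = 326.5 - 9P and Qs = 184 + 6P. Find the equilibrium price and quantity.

Set Qd = Qs: 326.5 - 9P = 184 + 6P.
142.5 = 15P, so P* = 9.5.
Q* = 326.5 − 9(9.5) = 241.

P* = 9.5, Q* = 241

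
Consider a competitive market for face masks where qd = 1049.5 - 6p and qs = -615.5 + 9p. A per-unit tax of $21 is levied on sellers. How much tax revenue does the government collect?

Tax revenue = 6465.9

Pre-tax equilibrium: p* = 111, q* = 383.5.
Tax on sellers shifts supply to qs = -615.5 + 9(p − 21) = -804.5 + 9p.
1049.5 - 6p = -804.5 + 9p gives buyer price pb = 123.6; sellers receive ps = 123.6 − 21 = 102.6.
New quantity: q = 1049.5 − 6(123.6) = 307.9.
Revenue = 21 × 307.9 = 6465.9.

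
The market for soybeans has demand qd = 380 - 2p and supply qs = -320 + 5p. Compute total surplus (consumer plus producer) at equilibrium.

Equilibrium: 380 - 2p = -320 + 5p gives p* = 100, q* = 180.
Demand choke price: p = 190; supply starts at p = 64.
CS = ½(190 − 100)(180) = 8100; PS = ½(100 − 64)(180) = 3240.

Total surplus = 11340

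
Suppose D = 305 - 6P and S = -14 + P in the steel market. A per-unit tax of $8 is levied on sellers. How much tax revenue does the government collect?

Pre-tax equilibrium: P* = 319/7, Q* = 221/7.
Tax on sellers shifts supply to S = -14 + 1(P − 8) = -22 + P.
305 - 6P = -22 + P gives buyer price Pb = 327/7; sellers receive Ps = 327/7 − 8 = 271/7.
New quantity: Q = 305 − 6(327/7) = 173/7.
Revenue = 8 × 173/7 = 1384/7.

Tax revenue = 1384/7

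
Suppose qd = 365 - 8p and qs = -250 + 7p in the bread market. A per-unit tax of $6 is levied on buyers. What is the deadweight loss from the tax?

Deadweight loss = 67.2

Pre-tax equilibrium: p* = 41, q* = 37.
Tax on buyers shifts demand to qd = 365 − 8(p + 6) = 317 - 8p.
317 - 8p = -250 + 7p gives seller price ps = 37.8; buyers pay pb = 37.8 + 6 = 43.8.
New quantity: q = 365 − 8(43.8) = 14.6.
DWL = ½ × 6 × (37 − 14.6) = 67.2.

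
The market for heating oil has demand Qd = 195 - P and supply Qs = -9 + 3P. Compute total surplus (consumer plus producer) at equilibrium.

Equilibrium: 195 - P = -9 + 3P gives P* = 51, Q* = 144.
Demand choke price: P = 195; supply starts at P = 3.
CS = ½(195 − 51)(144) = 10368; PS = ½(51 − 3)(144) = 3456.

Total surplus = 13824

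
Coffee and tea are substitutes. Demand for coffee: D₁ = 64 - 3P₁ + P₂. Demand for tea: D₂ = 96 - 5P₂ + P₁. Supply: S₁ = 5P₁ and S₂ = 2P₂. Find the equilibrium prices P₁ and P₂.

P₁ = 544/55, P₂ = 832/55

Market 1: 64 - 3P₁ + P₂ = 5P₁ → 8P₁ - P₂ = 64.
Market 2: 7P₂ - P₁ = 96.
Eliminating P₂: 7×(1) + 1×(2) gives 55P₁ = 544, so P₁ = 544/55.
Back-substitute into (2): P₂ = (96 + 1×544/55) / 7 = 832/55.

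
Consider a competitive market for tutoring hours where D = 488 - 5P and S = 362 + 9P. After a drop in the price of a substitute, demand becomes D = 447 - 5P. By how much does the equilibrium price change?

Original equilibrium: P* = 9, Q* = 443.
New equilibrium: 447 - 5P = 362 + 9P, so 85 = 14P and P' = 85/14; Q' = 447 − 5(85/14) = 5833/14.
Change in price: 85/14 − 9 = -41/14.

ΔP = -41/14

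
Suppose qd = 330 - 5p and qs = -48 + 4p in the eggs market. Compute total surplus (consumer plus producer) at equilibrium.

Total surplus = 3240

Equilibrium: 330 - 5p = -48 + 4p gives p* = 42, q* = 120.
Demand choke price: p = 66; supply starts at p = 12.
CS = ½(66 − 42)(120) = 1440; PS = ½(42 − 12)(120) = 1800.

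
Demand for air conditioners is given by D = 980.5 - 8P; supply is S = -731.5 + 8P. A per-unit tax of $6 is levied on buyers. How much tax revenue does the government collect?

Pre-tax equilibrium: P* = 107, Q* = 124.5.
Tax on buyers shifts demand to D = 980.5 − 8(P + 6) = 932.5 - 8P.
932.5 - 8P = -731.5 + 8P gives seller price Ps = 104; buyers pay Pb = 104 + 6 = 110.
New quantity: Q = 980.5 − 8(110) = 100.5.
Revenue = 6 × 100.5 = 603.

Tax revenue = 603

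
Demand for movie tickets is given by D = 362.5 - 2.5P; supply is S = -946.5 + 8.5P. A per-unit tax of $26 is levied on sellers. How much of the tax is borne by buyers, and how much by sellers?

Pre-tax equilibrium: P* = 119, Q* = 65.
Tax on sellers shifts supply to S = -946.5 + 8.5(P − 26) = -1167.5 + 8.5P.
362.5 - 2.5P = -1167.5 + 8.5P gives buyer price Pb = 1530/11; sellers receive Ps = 1530/11 − 26 = 1244/11.
New quantity: Q = 362.5 − 2.5(1530/11) = 325/22.
Buyer burden = 1530/11 − 119 = 221/11; seller burden = 119 − 1244/11 = 65/11.

Buyers bear 221/11, sellers bear 65/11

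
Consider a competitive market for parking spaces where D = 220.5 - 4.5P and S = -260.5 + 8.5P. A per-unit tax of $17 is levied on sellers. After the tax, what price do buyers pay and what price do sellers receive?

Buyers pay 1251/26, sellers receive 809/26

Pre-tax equilibrium: P* = 37, Q* = 54.
Tax on sellers shifts supply to S = -260.5 + 8.5(P − 17) = -405 + 8.5P.
220.5 - 4.5P = -405 + 8.5P gives buyer price Pb = 1251/26; sellers receive Ps = 1251/26 − 17 = 809/26.
New quantity: Q = 220.5 − 4.5(1251/26) = 207/52.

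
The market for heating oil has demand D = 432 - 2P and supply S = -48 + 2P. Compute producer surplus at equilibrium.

Equilibrium: 432 - 2P = -48 + 2P gives P* = 120, Q* = 192.
Supply starts at P = 24 (where S = 0).
PS = ½(120 − 24)(192) = 9216.

Producer surplus = 9216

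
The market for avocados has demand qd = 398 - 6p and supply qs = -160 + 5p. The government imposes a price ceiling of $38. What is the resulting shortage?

Shortage = 140

Equilibrium price would be p* = 558/11, so the ceiling at 38 binds.
At p = 38: qd = 398 − 6(38) = 170, qs = -160 + 5(38) = 30.
Shortage = 170 − 30 = 140.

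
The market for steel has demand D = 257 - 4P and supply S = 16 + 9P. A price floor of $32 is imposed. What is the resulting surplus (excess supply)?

Equilibrium price would be P* = 241/13, so the floor at 32 binds.
At P = 32: D = 129, S = 304.
Surplus = 304 − 129 = 175.

Surplus = 175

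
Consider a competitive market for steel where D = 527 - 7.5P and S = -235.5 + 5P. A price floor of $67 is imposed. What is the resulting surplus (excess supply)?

Surplus = 75

Equilibrium price would be P* = 61, so the floor at 67 binds.
At P = 67: D = 24.5, S = 99.5.
Surplus = 99.5 − 24.5 = 75.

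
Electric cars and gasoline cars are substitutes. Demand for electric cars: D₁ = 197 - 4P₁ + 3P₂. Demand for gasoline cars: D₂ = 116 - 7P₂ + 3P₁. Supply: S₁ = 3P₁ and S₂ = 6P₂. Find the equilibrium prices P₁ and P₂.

P₁ = 2909/82, P₂ = 1403/82

Market 1: 197 - 4P₁ + 3P₂ = 3P₁ → 7P₁ - 3P₂ = 197.
Market 2: 13P₂ - 3P₁ = 116.
Eliminating P₂: 13×(1) + 3×(2) gives 82P₁ = 2909, so P₁ = 2909/82.
Back-substitute into (2): P₂ = (116 + 3×2909/82) / 13 = 1403/82.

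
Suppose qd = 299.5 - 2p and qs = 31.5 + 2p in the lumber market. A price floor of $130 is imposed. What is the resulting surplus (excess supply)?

Equilibrium price would be p* = 67, so the floor at 130 binds.
At p = 130: qd = 39.5, qs = 291.5.
Surplus = 291.5 − 39.5 = 252.

Surplus = 252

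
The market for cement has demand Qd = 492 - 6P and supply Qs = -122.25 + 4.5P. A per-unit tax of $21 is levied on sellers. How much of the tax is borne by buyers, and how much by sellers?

Buyers bear $9, sellers bear $12

Pre-tax equilibrium: P* = 58.5, Q* = 141.
Tax on sellers shifts supply to Qs = -122.25 + 4.5(P − 21) = -216.75 + 4.5P.
492 - 6P = -216.75 + 4.5P gives buyer price Pb = 67.5; sellers receive Ps = 67.5 − 21 = 46.5.
New quantity: Q = 492 − 6(67.5) = 87.
Buyer burden = 67.5 − 58.5 = 9; seller burden = 58.5 − 46.5 = 12.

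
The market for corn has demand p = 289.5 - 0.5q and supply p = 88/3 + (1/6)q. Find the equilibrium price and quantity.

Set the two price expressions equal: 289.5 - 0.5q = 88/3 + (1/6)q.
1561/6 = (2/3)q, so q* = 390.25.
p* = 289.5 − (0.5)(390.25) = 94.375.

p* = 94.375, q* = 390.25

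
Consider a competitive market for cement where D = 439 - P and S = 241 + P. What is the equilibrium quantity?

Set D = S: 439 - P = 241 + P.
198 = 2P, so P* = 99.
Q* = 439 − 1(99) = 340.

Q* = 340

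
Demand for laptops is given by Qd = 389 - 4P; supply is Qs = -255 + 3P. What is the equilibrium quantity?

Set Qd = Qs: 389 - 4P = -255 + 3P.
644 = 7P, so P* = 92.
Q* = 389 − 4(92) = 21.

Q* = 21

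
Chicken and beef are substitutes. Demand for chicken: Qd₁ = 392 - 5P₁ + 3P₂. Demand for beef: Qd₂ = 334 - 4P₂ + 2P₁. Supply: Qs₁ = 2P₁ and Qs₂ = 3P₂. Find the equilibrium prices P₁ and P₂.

P₁ = 3746/43, P₂ = 3122/43

Market 1: 392 - 5P₁ + 3P₂ = 2P₁ → 7P₁ - 3P₂ = 392.
Market 2: 7P₂ - 2P₁ = 334.
Eliminating P₂: 7×(1) + 3×(2) gives 43P₁ = 3746, so P₁ = 3746/43.
Back-substitute into (2): P₂ = (334 + 2×3746/43) / 7 = 3122/43.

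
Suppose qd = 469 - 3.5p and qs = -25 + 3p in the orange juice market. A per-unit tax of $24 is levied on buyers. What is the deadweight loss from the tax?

Pre-tax equilibrium: p* = 76, q* = 203.
Tax on buyers shifts demand to qd = 469 − 3.5(p + 24) = 385 - 3.5p.
385 - 3.5p = -25 + 3p gives seller price ps = 820/13; buyers pay pb = 820/13 + 24 = 1132/13.
New quantity: q = 469 − 3.5(1132/13) = 2135/13.
DWL = ½ × 24 × (203 − 2135/13) = 6048/13.

Deadweight loss = 6048/13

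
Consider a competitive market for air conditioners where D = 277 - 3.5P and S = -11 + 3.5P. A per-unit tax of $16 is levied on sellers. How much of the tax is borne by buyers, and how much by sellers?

Pre-tax equilibrium: P* = 288/7, Q* = 133.
Tax on sellers shifts supply to S = -11 + 3.5(P − 16) = -67 + 3.5P.
277 - 3.5P = -67 + 3.5P gives buyer price Pb = 344/7; sellers receive Ps = 344/7 − 16 = 232/7.
New quantity: Q = 277 − 3.5(344/7) = 105.
Buyer burden = 344/7 − 288/7 = 8; seller burden = 288/7 − 232/7 = 8.

Buyers bear $8, sellers bear $8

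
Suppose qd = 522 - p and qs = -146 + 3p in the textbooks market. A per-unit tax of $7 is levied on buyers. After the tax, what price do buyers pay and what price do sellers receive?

Pre-tax equilibrium: p* = 167, q* = 355.
Tax on buyers shifts demand to qd = 522 − 1(p + 7) = 515 - p.
515 - p = -146 + 3p gives seller price ps = 165.25; buyers pay pb = 165.25 + 7 = 172.25.
New quantity: q = 522 − 1(172.25) = 349.75.

Buyers pay $172.25, sellers receive $165.25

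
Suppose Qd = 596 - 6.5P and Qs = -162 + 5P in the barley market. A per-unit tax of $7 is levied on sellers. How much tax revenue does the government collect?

Pre-tax equilibrium: P* = 1516/23, Q* = 3854/23.
Tax on sellers shifts supply to Qs = -162 + 5(P − 7) = -197 + 5P.
596 - 6.5P = -197 + 5P gives buyer price Pb = 1586/23; sellers receive Ps = 1586/23 − 7 = 1425/23.
New quantity: Q = 596 − 6.5(1586/23) = 3399/23.
Revenue = 7 × 3399/23 = 23793/23.

Tax revenue = 23793/23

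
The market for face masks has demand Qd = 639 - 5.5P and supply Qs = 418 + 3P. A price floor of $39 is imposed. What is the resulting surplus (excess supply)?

Surplus = 110.5

Equilibrium price would be P* = 26, so the floor at 39 binds.
At P = 39: Qd = 424.5, Qs = 535.
Surplus = 535 − 424.5 = 110.5.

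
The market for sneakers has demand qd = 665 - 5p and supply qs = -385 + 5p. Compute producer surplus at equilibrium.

Equilibrium: 665 - 5p = -385 + 5p gives p* = 105, q* = 140.
Supply starts at p = 77 (where qs = 0).
PS = ½(105 − 77)(140) = 1960.

Producer surplus = 1960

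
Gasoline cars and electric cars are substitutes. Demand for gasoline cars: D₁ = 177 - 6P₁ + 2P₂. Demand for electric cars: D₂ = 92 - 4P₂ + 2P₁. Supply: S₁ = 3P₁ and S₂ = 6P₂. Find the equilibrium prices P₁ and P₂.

P₁ = 977/43, P₂ = 591/43

Market 1: 177 - 6P₁ + 2P₂ = 3P₁ → 9P₁ - 2P₂ = 177.
Market 2: 10P₂ - 2P₁ = 92.
Eliminating P₂: 10×(1) + 2×(2) gives 86P₁ = 1954, so P₁ = 977/43.
Back-substitute into (2): P₂ = (92 + 2×977/43) / 10 = 591/43.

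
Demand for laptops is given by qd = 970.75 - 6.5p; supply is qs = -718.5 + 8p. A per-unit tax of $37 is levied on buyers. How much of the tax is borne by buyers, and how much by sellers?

Pre-tax equilibrium: p* = 116.5, q* = 213.5.
Tax on buyers shifts demand to qd = 970.75 − 6.5(p + 37) = 730.25 - 6.5p.
730.25 - 6.5p = -718.5 + 8p gives seller price ps = 5795/58; buyers pay pb = 5795/58 + 37 = 7941/58.
New quantity: q = 970.75 − 6.5(7941/58) = 4687/58.
Buyer burden = 7941/58 − 116.5 = 592/29; seller burden = 116.5 − 5795/58 = 481/29.

Buyers bear 592/29, sellers bear 481/29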